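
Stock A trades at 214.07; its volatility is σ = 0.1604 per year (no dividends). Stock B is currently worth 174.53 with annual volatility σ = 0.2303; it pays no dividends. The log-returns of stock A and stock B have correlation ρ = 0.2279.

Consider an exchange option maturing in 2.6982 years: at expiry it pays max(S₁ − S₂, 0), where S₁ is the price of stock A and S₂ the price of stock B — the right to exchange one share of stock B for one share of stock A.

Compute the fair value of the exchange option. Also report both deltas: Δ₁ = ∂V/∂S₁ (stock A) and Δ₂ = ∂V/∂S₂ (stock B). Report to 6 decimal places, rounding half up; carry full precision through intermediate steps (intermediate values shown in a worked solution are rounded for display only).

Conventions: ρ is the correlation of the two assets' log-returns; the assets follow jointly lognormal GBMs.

σ_eff = √(σ₁² + σ₂² − 2ρσ₁σ₂) = √(0.1604² + 0.2303² − 2·0.2279·0.1604·0.2303) = 0.248855
d₁ = (ln(S₁/S₂) + (q₂ − q₁ + σ_eff²/2)T) / (σ_eff√T) = (ln(214.07/174.53) + (0.0 − 0.0 + 0.030964)·2.6982) / 0.408775 = 0.703945
d₂ = d₁ − σ_eff√T = 0.703945 − 0.408775 = 0.295170
N(d₁) = 0.759266,  N(d₂) = 0.616068
V = S₁·e^{−q₁T}·N(d₁) − S₂·e^{−q₂T}·N(d₂) = 162.536164 − 107.522360 = 55.013804
Key observation: pricing in stock B-units makes this a unit-strike call on the ratio S₁/S₂ — the risk-free rate cancels and cannot affect the value.
Δ₁ = e^{−q₁T}·N(d₁) = 0.759266;  Δ₂ = −e^{−q₂T}·N(d₂) = -0.616068

exchange price = 55.013804
Δ1 = 0.759266
Δ2 = -0.616068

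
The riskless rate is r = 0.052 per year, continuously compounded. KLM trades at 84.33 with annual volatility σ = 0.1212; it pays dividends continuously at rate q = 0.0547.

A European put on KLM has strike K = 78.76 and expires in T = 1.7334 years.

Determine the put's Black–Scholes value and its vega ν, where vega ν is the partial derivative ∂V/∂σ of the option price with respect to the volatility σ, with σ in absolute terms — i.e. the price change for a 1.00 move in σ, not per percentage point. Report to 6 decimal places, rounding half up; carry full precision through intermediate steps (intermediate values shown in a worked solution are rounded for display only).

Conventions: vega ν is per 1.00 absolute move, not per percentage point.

price = 2.732392
ν = 35.925806

σ√T = 0.1212·√1.7334 = 0.159570
d₁ = (ln(S/K) + (r−q+σ²/2)T) / (σ√T) = (ln(84.33/78.76) + (0.052−0.0547+0.1212²/2)·1.7334) / 0.159570 = (0.068332 + 0.008051) / 0.159570 = 0.478683
d₂ = d₁ − σ√T = 0.478683 − 0.159570 = 0.319113
e^{−rT} = 0.913806
e^{−qT} = 0.909539
N(−d₁) = 0.316082,  N(−d₂) = 0.374821
Put price V = K·e^{−rT}·N(−d₂) − S·e^{−qT}·N(−d₁) = 26.976349 − 24.243957 = 2.732392
φ(d₁) = (1/√(2π))·e^{−d₁²/2} = 0.355757
ν = S·e^{−qT}·φ(d₁)·√T = 35.925806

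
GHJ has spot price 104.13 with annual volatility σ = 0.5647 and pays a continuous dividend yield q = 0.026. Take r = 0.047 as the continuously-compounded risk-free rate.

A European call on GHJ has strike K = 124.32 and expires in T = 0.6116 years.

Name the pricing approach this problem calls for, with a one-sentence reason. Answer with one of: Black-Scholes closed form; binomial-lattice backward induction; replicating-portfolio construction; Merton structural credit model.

framework: Black-Scholes closed form

Key observation: the strike-124.32 call on GHJ is European-exercise on a continuously-modelled lognormal underlying, so its value is a single closed-form evaluation.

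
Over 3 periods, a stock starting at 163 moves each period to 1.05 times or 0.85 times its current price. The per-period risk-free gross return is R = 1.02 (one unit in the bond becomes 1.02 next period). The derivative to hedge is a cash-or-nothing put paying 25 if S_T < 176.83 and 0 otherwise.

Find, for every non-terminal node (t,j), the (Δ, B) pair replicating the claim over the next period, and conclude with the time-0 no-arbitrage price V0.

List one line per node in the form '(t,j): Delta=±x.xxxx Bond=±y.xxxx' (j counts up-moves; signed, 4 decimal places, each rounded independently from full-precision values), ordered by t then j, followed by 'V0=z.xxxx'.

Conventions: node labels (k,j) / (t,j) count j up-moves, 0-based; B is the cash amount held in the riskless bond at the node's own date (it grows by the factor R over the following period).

(0,0): Delta=-0.5325 Bond=95.8960
(1,0): Delta=0.0000 Bond=24.0292
(1,1): Delta=-0.6086 Bond=110.8348
(2,0): Delta=0.0000 Bond=24.5098
(2,1): Delta=0.0000 Bond=24.5098
(2,2): Delta=-0.6956 Bond=128.6765
V0=9.0905

Since d<R<u, set p* = (R−d)/(u−d) = 0.8500; price each node as the discounted p*-expectation of its children.
Payoffs at expiry: V(3,0)=25.0000, V(3,1)=25.0000, V(3,2)=25.0000, V(3,3)=0.0000
  t=2,j=0: stock 117.7675 → up 123.6559 (V=25.0000), down 100.1024 (V=25.0000). Price 24.5098; hedge Δ=0.0000, bond B=24.5098.
  t=2,j=1: stock 145.4775 → up 152.7514 (V=25.0000), down 123.6559 (V=25.0000). Price 24.5098; hedge Δ=0.0000, bond B=24.5098.
  t=2,j=2: stock 179.7075 → up 188.6929 (V=0.0000), down 152.7514 (V=25.0000). Price 3.6765; hedge Δ=-0.6956, bond B=128.6765.
  t=1,j=0: stock 138.5500 → up 145.4775 (V=24.5098), down 117.7675 (V=24.5098). Price 24.0292; hedge Δ=0.0000, bond B=24.0292.
  t=1,j=1: stock 171.1500 → up 179.7075 (V=3.6765), down 145.4775 (V=24.5098). Price 6.6681; hedge Δ=-0.6086, bond B=110.8348.
  t=0,j=0: stock 163.0000 → up 171.1500 (V=6.6681), down 138.5500 (V=24.0292). Price 9.0905; hedge Δ=-0.5325, bond B=95.8960.
Check: Δ(0,0)·S0 + B(0,0) = 9.0905 = V0.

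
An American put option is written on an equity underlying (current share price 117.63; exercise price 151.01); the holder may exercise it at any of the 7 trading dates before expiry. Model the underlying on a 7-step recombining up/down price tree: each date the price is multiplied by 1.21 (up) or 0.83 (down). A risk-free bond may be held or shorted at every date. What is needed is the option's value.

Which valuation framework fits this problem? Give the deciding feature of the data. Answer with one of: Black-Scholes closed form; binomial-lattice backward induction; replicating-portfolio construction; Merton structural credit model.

framework: binomial-lattice backward induction

Key observation: the put (strike 151.01 on spot 117.63) is American-style on a 7-step discrete price model, so the early-exercise decision at every node requires stepwise backward valuation — a closed form cannot price the exercise right.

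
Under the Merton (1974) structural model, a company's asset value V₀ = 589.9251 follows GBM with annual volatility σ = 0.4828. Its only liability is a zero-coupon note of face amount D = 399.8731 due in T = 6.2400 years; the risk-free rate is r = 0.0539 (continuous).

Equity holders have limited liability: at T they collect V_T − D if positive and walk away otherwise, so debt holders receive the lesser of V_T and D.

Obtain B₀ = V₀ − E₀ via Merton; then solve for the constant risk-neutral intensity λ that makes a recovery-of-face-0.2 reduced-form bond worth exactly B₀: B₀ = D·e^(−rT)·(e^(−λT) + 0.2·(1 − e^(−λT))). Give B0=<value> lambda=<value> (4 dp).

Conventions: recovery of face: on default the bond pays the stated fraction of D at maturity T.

B0=210.0248 lambda=0.0644

Equity is a call on the firm's assets struck at D = 399.8731:
d₁ = [ln(V₀/D) + (r + σ²/2)T] / (σ√T)
   = [ln(589.9251/399.8731) + (0.0539 + 0.5·0.4828²)·6.2400] / (0.4828·√6.2400)
   = [0.388848 + 1.063595] / 1.206034 = 1.204314
d₂ = d₁ − σ√T = 1.204314 − 1.206034 = -0.001720
N(d₁) = 0.885766,  N(d₂) = 0.499314,  e^(−rT) = 0.714383
E₀ = V₀·N(d₁) − D·e^(−rT)·N(d₂)
   = 589.9251·0.885766 − 399.8731·0.714383·0.499314 = 379.900265
B₀ = V₀ − E₀ = 589.9251 − 379.900265 = 210.024835
e^(−λT) = (B₀·e^(rT)/D − 0.2)/(1 − 0.2) = (210.0248·1.399809/399.8731 − 0.2)/0.8 = 0.66902489
λ = −ln(0.66902489)/6.2400 = 0.064413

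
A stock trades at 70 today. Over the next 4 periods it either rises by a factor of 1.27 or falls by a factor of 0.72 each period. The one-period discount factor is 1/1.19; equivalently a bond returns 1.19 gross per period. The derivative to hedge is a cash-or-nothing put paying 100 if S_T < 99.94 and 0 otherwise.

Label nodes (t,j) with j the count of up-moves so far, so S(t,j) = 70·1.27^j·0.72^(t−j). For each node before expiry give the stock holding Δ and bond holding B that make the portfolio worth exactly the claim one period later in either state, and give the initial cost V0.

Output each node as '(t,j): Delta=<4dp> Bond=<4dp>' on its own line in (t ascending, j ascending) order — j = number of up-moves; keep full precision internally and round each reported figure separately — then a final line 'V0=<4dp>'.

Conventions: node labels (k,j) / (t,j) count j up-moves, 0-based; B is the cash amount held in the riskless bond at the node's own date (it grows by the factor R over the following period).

(0,0): Delta=-0.4912 Bond=39.5502
(1,0): Delta=-1.8603 Bond=116.0698
(1,1): Delta=-0.3590 Bond=35.3193
(2,0): Delta=0.0000 Bond=70.6165
(2,1): Delta=-2.0398 Bond=149.6136
(2,2): Delta=-0.1968 Bond=23.7178
(3,0): Delta=0.0000 Bond=84.0336
(3,1): Delta=0.0000 Bond=84.0336
(3,2): Delta=-2.2367 Bond=194.0413
(3,3): Delta=0.0000 Bond=0.0000
V0=5.1695

No-arbitrage ⇒ martingale measure with p* = (R−d)/(u−d) = 0.8545.
Expiry values: V(4,0)=100.0000, V(4,1)=100.0000, V(4,2)=100.0000, V(4,3)=0.0000, V(4,4)=0.0000
(3,0): S=26.1274. Δ = (V_up−V_dn)/(S_up−S_dn) = (100.0000−100.0000)/(33.1817−18.8117) = 0.0000. V = [p*·100.0000 + (1−p*)·100.0000]/1.19 = 84.0336. B = V − Δ·S = 84.0336.
(3,1): S=46.0858. Δ = (V_up−V_dn)/(S_up−S_dn) = (100.0000−100.0000)/(58.5289−33.1817) = 0.0000. V = [p*·100.0000 + (1−p*)·100.0000]/1.19 = 84.0336. B = V − Δ·S = 84.0336.
(3,2): S=81.2902. Δ = (V_up−V_dn)/(S_up−S_dn) = (0.0000−100.0000)/(103.2385−58.5289) = -2.2367. V = [p*·0.0000 + (1−p*)·100.0000]/1.19 = 12.2231. B = V − Δ·S = 194.0413.
(3,3): S=143.3868. Δ = (V_up−V_dn)/(S_up−S_dn) = (0.0000−0.0000)/(182.1012−103.2385) = 0.0000. V = [p*·0.0000 + (1−p*)·0.0000]/1.19 = 0.0000. B = V − Δ·S = 0.0000.
(2,0): S=36.2880. Δ = (V_up−V_dn)/(S_up−S_dn) = (84.0336−84.0336)/(46.0858−26.1274) = 0.0000. V = [p*·84.0336 + (1−p*)·84.0336]/1.19 = 70.6165. B = V − Δ·S = 70.6165.
(2,1): S=64.0080. Δ = (V_up−V_dn)/(S_up−S_dn) = (12.2231−84.0336)/(81.2902−46.0858) = -2.0398. V = [p*·12.2231 + (1−p*)·84.0336]/1.19 = 19.0489. B = V − Δ·S = 149.6136.
(2,2): S=112.9030. Δ = (V_up−V_dn)/(S_up−S_dn) = (0.0000−12.2231)/(143.3868−81.2902) = -0.1968. V = [p*·0.0000 + (1−p*)·12.2231]/1.19 = 1.4940. B = V − Δ·S = 23.7178.
(1,0): S=50.4000. Δ = (V_up−V_dn)/(S_up−S_dn) = (19.0489−70.6165)/(64.0080−36.2880) = -1.8603. V = [p*·19.0489 + (1−p*)·70.6165]/1.19 = 22.3107. B = V − Δ·S = 116.0698.
(1,1): S=88.9000. Δ = (V_up−V_dn)/(S_up−S_dn) = (1.4940−19.0489)/(112.9030−64.0080) = -0.3590. V = [p*·1.4940 + (1−p*)·19.0489]/1.19 = 3.4012. B = V − Δ·S = 35.3193.
(0,0): S=70.0000. Δ = (V_up−V_dn)/(S_up−S_dn) = (3.4012−22.3107)/(88.9000−50.4000) = -0.4912. V = [p*·3.4012 + (1−p*)·22.3107]/1.19 = 5.1695. B = V − Δ·S = 39.5502.
Verification: the root portfolio costs Δ(0,0)·S0 + B(0,0) = 5.1695, matching V0.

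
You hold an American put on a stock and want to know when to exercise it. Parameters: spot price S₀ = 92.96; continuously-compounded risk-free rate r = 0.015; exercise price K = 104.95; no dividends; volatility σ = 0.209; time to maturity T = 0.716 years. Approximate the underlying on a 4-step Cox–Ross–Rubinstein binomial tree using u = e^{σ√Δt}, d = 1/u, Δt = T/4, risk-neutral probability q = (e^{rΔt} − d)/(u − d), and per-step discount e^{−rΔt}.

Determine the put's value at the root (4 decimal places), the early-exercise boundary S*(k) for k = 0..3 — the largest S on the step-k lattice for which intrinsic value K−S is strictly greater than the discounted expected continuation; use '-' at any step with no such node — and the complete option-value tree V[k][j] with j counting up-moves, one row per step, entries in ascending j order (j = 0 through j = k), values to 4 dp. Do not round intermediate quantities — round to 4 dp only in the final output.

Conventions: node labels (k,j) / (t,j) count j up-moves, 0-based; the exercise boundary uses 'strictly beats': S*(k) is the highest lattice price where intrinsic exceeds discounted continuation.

price = 14.1303
boundary = - - 77.8918 85.0930
tree:
14.1303
20.0819 8.0890
27.0582 13.0196 3.0644
33.6500 19.8570 6.0615 0.0000
39.6840 27.0582 11.9900 0.0000 0.0000

Δt=0.17900, u=1.09245, d=0.91537, q=0.49309, disc=e^(-rΔt)=0.99732
k=4 terminal: V=max(K-S,0) → 39.6840 27.0582 11.9900 0.0000 0.0000
k=3: j=0 S=71.3000 intr=33.6500 cont=33.3686 V=33.6500[EX]; j=1 S=85.0930 intr=19.8570 cont=19.5756 V=19.8570[EX]; j=2 S=101.5543 intr=3.3957 cont=6.0615 V=6.0615[hold]; j=3 S=121.2001 intr=0.0000 cont=0.0000 V=0.0000[hold]  S*(3)=85.0930
k=2: j=0 S=77.8918 intr=27.0582 cont=26.7768 V=27.0582[EX]; j=1 S=92.9600 intr=11.9900 cont=13.0196 V=13.0196[hold]; j=2 S=110.9432 intr=0.0000 cont=3.0644 V=3.0644[hold]  S*(2)=77.8918
k=1: j=0 S=85.0930 intr=19.8570 cont=20.0819 V=20.0819[hold]; j=1 S=101.5543 intr=3.3957 cont=8.0890 V=8.0890[hold]  S*(1)=-
k=0: j=0 S=92.9600 intr=11.9900 cont=14.1303 V=14.1303[hold]  S*(0)=-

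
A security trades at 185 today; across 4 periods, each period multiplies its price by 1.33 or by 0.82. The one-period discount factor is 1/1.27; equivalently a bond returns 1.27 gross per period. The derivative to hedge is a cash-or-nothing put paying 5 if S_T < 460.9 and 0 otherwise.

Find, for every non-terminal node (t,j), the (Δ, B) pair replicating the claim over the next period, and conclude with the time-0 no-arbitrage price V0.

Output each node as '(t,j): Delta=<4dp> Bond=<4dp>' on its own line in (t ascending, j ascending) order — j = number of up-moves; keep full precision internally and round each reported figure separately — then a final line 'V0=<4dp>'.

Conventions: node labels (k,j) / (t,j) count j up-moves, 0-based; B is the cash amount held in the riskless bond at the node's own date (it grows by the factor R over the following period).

No-arbitrage ⇒ martingale measure with p* = (R−d)/(u−d) = 0.8824.
At maturity the claim pays: V(4,0)=5.0000, V(4,1)=5.0000, V(4,2)=5.0000, V(4,3)=5.0000, V(4,4)=0.0000
Node (3,0) S=102.0031: V=(p*·5.0000+(1−p*)·5.0000)/1.27=3.9370; Δ=(5.0000−5.0000)/(135.6641−83.6425)=0.0000; B=V−Δ·S=3.9370
Node (3,1) S=165.4440: V=(p*·5.0000+(1−p*)·5.0000)/1.27=3.9370; Δ=(5.0000−5.0000)/(220.0405−135.6641)=0.0000; B=V−Δ·S=3.9370
Node (3,2) S=268.3421: V=(p*·5.0000+(1−p*)·5.0000)/1.27=3.9370; Δ=(5.0000−5.0000)/(356.8950−220.0405)=0.0000; B=V−Δ·S=3.9370
Node (3,3) S=435.2378: V=(p*·0.0000+(1−p*)·5.0000)/1.27=0.4632; Δ=(0.0000−5.0000)/(578.8663−356.8950)=-0.0225; B=V−Δ·S=10.2671
Node (2,0) S=124.3940: V=(p*·3.9370+(1−p*)·3.9370)/1.27=3.1000; Δ=(3.9370−3.9370)/(165.4440−102.0031)=0.0000; B=V−Δ·S=3.1000
Node (2,1) S=201.7610: V=(p*·3.9370+(1−p*)·3.9370)/1.27=3.1000; Δ=(3.9370−3.9370)/(268.3421−165.4440)=0.0000; B=V−Δ·S=3.1000
Node (2,2) S=327.2465: V=(p*·0.4632+(1−p*)·3.9370)/1.27=0.6865; Δ=(0.4632−3.9370)/(435.2378−268.3421)=-0.0208; B=V−Δ·S=7.4979
Node (1,0) S=151.7000: V=(p*·3.1000+(1−p*)·3.1000)/1.27=2.4409; Δ=(3.1000−3.1000)/(201.7610−124.3940)=0.0000; B=V−Δ·S=2.4409
Node (1,1) S=246.0500: V=(p*·0.6865+(1−p*)·3.1000)/1.27=0.7641; Δ=(0.6865−3.1000)/(327.2465−201.7610)=-0.0192; B=V−Δ·S=5.4965
Node (0,0) S=185.0000: V=(p*·0.7641+(1−p*)·2.4409)/1.27=0.7570; Δ=(0.7641−2.4409)/(246.0500−151.7000)=-0.0178; B=V−Δ·S=4.0449
Sanity check at the root: Δ(0,0)·S0 + B(0,0) reproduces V0 = 0.7570.

(0,0): Delta=-0.0178 Bond=4.0449
(1,0): Delta=0.0000 Bond=2.4409
(1,1): Delta=-0.0192 Bond=5.4965
(2,0): Delta=0.0000 Bond=3.1000
(2,1): Delta=0.0000 Bond=3.1000
(2,2): Delta=-0.0208 Bond=7.4979
(3,0): Delta=0.0000 Bond=3.9370
(3,1): Delta=0.0000 Bond=3.9370
(3,2): Delta=0.0000 Bond=3.9370
(3,3): Delta=-0.0225 Bond=10.2671
V0=0.7570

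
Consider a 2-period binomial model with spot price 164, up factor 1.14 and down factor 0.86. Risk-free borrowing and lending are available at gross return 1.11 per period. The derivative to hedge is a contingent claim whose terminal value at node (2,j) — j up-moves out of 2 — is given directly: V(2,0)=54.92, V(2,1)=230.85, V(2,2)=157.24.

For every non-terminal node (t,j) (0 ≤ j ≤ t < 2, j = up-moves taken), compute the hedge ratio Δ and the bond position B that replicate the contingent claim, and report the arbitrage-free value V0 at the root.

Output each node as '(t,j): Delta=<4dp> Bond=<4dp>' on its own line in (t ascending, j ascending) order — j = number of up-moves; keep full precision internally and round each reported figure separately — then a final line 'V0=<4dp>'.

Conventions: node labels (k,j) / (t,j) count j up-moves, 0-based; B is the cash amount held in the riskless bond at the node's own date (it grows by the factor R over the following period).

(0,0): Delta=-0.9196 Bond=288.9126
(1,0): Delta=4.4549 Bond=-437.3301
(1,1): Delta=-1.4061 Bond=411.6557
V0=138.0967

Under the risk-neutral measure, an up-move has probability p* = (R−d)/(u−d) = 0.8929 and values discount at R = 1.11.
Expiry values: V(2,0)=54.9200, V(2,1)=230.8500, V(2,2)=157.2400
Node (1,0) S=141.0400: V=(p*·230.8500+(1−p*)·54.9200)/1.11=190.9913; Δ=(230.8500−54.9200)/(160.7856−121.2944)=4.4549; B=V−Δ·S=-437.3301
Node (1,1) S=186.9600: V=(p*·157.2400+(1−p*)·230.8500)/1.11=148.7629; Δ=(157.2400−230.8500)/(213.1344−160.7856)=-1.4061; B=V−Δ·S=411.6557
Node (0,0) S=164.0000: V=(p*·148.7629+(1−p*)·190.9913)/1.11=138.0967; Δ=(148.7629−190.9913)/(186.9600−141.0400)=-0.9196; B=V−Δ·S=288.9126
As a check, the time-0 holding Δ(0,0)·S0 + B(0,0) comes to 138.0967 — exactly V0.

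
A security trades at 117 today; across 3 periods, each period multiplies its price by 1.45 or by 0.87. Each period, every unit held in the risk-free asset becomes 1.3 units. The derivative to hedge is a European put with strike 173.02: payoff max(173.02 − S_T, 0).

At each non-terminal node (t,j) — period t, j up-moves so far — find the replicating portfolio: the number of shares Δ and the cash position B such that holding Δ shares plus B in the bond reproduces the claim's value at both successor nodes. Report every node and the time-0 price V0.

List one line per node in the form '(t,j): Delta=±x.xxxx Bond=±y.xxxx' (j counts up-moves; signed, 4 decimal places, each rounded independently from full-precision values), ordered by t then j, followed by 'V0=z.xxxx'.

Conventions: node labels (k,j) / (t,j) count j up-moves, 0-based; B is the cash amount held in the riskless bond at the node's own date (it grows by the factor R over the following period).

(0,0): Delta=-0.1791 Bond=24.7342
(1,0): Delta=-0.6040 Bond=75.4038
(1,1): Delta=-0.0902 Bond=17.0674
(2,0): Delta=-1.0000 Bond=133.0923
(2,1): Delta=-0.5211 Bond=85.7921
(2,2): Delta=0.0000 Bond=0.0000
V0=3.7764

Risk-neutral probability p* = (R−d)/(u−d) = (1.3−0.87)/(1.45−0.87) = 0.7414.
Terminal payoffs: V(3,0)=95.9751, V(3,1)=44.6119, V(3,2)=0.0000, V(3,3)=0.0000
  t=2,j=0: stock 88.5573 → up 128.4081 (V=44.6119), down 77.0449 (V=95.9751). Price 44.5350; hedge Δ=-1.0000, bond B=133.0923.
  t=2,j=1: stock 147.5955 → up 214.0135 (V=0.0000), down 128.4081 (V=44.6119). Price 8.8750; hedge Δ=-0.5211, bond B=85.7921.
  t=2,j=2: stock 245.9925 → up 356.6891 (V=0.0000), down 214.0135 (V=0.0000). Price 0.0000; hedge Δ=0.0000, bond B=0.0000.
  t=1,j=0: stock 101.7900 → up 147.5955 (V=8.8750), down 88.5573 (V=44.5350). Price 13.9211; hedge Δ=-0.6040, bond B=75.4038.
  t=1,j=1: stock 169.6500 → up 245.9925 (V=0.0000), down 147.5955 (V=8.8750). Price 1.7656; hedge Δ=-0.0902, bond B=17.0674.
  t=0,j=0: stock 117.0000 → up 169.6500 (V=1.7656), down 101.7900 (V=13.9211). Price 3.7764; hedge Δ=-0.1791, bond B=24.7342.
Sanity check at the root: Δ(0,0)·S0 + B(0,0) reproduces V0 = 3.7764.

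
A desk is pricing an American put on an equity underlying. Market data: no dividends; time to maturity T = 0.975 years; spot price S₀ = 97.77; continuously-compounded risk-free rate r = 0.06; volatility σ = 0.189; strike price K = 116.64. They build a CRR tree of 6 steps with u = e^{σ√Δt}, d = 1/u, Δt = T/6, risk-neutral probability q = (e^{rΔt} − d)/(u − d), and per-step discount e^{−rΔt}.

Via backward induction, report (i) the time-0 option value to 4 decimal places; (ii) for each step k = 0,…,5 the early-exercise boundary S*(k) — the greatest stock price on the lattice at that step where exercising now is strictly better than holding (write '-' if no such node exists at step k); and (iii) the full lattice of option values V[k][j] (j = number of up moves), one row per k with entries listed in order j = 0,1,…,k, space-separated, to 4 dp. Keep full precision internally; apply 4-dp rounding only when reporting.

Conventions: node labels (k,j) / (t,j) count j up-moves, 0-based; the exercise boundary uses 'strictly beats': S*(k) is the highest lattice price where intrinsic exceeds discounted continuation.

Δt=0.16250, u=1.07917, d=0.92664, q=0.54520, disc=e^(-rΔt)=0.99030
k=6 terminal: V=max(K-S,0) → 54.7420 44.5537 32.6883 18.8700 2.7772 0.0000 0.0000
k=5: j=0 S=66.7982 intr=49.8418 cont=48.7101 V=49.8418[EX]; j=1 S=77.7931 intr=38.8469 cont=37.7152 V=38.8469[EX]; j=2 S=90.5978 intr=26.0422 cont=24.9105 V=26.0422[EX]; j=3 S=105.5100 intr=11.1300 cont=9.9982 V=11.1300[EX]; j=4 S=122.8769 intr=0.0000 cont=1.2508 V=1.2508[hold]; j=5 S=143.1023 intr=0.0000 cont=0.0000 V=0.0000[hold]  S*(5)=105.5100
k=4: j=0 S=72.0863 intr=44.5537 cont=43.4220 V=44.5537[EX]; j=1 S=83.9517 intr=32.6883 cont=31.5566 V=32.6883[EX]; j=2 S=97.7700 intr=18.8700 cont=17.7383 V=18.8700[EX]; j=3 S=113.8628 intr=2.7772 cont=5.6881 V=5.6881[hold]; j=4 S=132.6045 intr=0.0000 cont=0.5633 V=0.5633[hold]  S*(4)=97.7700
k=3: j=0 S=77.7931 intr=38.8469 cont=37.7152 V=38.8469[EX]; j=1 S=90.5978 intr=26.0422 cont=24.9105 V=26.0422[EX]; j=2 S=105.5100 intr=11.1300 cont=11.5699 V=11.5699[hold]; j=3 S=122.8769 intr=0.0000 cont=2.8660 V=2.8660[hold]  S*(3)=90.5978
k=2: j=0 S=83.9517 intr=32.6883 cont=31.5566 V=32.6883[EX]; j=1 S=97.7700 intr=18.8700 cont=17.9758 V=18.8700[EX]; j=2 S=113.8628 intr=2.7772 cont=6.7583 V=6.7583[hold]  S*(2)=97.7700
k=1: j=0 S=90.5978 intr=26.0422 cont=24.9105 V=26.0422[EX]; j=1 S=105.5100 intr=11.1300 cont=12.1477 V=12.1477[hold]  S*(1)=90.5978
k=0: j=0 S=97.7700 intr=18.8700 cont=18.2878 V=18.8700[EX]  S*(0)=97.7700

price = 18.8700
boundary = 97.7700 90.5978 97.7700 90.5978 97.7700 105.5100
tree:
18.8700
26.0422 12.1477
32.6883 18.8700 6.7583
38.8469 26.0422 11.5699 2.8660
44.5537 32.6883 18.8700 5.6881 0.5633
49.8418 38.8469 26.0422 11.1300 1.2508 0.0000
54.7420 44.5537 32.6883 18.8700 2.7772 0.0000 0.0000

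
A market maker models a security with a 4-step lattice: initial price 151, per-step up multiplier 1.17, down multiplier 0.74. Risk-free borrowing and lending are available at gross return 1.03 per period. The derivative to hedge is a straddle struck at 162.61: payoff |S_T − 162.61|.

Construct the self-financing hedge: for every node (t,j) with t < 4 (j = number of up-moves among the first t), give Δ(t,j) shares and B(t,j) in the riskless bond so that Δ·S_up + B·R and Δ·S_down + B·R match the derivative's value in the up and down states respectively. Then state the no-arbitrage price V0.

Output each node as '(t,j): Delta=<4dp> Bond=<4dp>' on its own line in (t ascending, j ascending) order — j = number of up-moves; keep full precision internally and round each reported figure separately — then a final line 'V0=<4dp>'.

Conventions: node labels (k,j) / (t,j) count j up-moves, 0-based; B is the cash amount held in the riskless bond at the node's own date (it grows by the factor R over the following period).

Arbitrage-free pricing uses the up-move probability p* = (R−d)/(u−d) = 0.6744, discounting each step at R = 1.03.
Terminal payoffs: V(4,0)=117.3303, V(4,1)=91.0191, V(4,2)=49.4189, V(4,3)=16.3542, V(4,4)=120.3470
Node (3,0) S=61.1888: V=(p*·91.0191+(1−p*)·117.3303)/1.03=96.6850; Δ=(91.0191−117.3303)/(71.5909−45.2797)=-1.0000; B=V−Δ·S=157.8738
Node (3,1) S=96.7445: V=(p*·49.4189+(1−p*)·91.0191)/1.03=61.1293; Δ=(49.4189−91.0191)/(113.1911−71.5909)=-1.0000; B=V−Δ·S=157.8738
Node (3,2) S=152.9609: V=(p*·16.3542+(1−p*)·49.4189)/1.03=26.3296; Δ=(16.3542−49.4189)/(178.9642−113.1911)=-0.5027; B=V−Δ·S=103.2243
Node (3,3) S=241.8436: V=(p*·120.3470+(1−p*)·16.3542)/1.03=83.9698; Δ=(120.3470−16.3542)/(282.9570−178.9642)=1.0000; B=V−Δ·S=-157.8738
Node (2,0) S=82.6876: V=(p*·61.1293+(1−p*)·96.6850)/1.03=70.5879; Δ=(61.1293−96.6850)/(96.7445−61.1888)=-1.0000; B=V−Δ·S=153.2755
Node (2,1) S=130.7358: V=(p*·26.3296+(1−p*)·61.1293)/1.03=36.5628; Δ=(26.3296−61.1293)/(152.9609−96.7445)=-0.6190; B=V−Δ·S=117.4924
Node (2,2) S=206.7039: V=(p*·83.9698+(1−p*)·26.3296)/1.03=63.3041; Δ=(83.9698−26.3296)/(241.8436−152.9609)=0.6485; B=V−Δ·S=-70.7428
Node (1,0) S=111.7400: V=(p*·36.5628+(1−p*)·70.5879)/1.03=46.2532; Δ=(36.5628−70.5879)/(130.7358−82.6876)=-0.7081; B=V−Δ·S=125.3813
Node (1,1) S=176.6700: V=(p*·63.3041+(1−p*)·36.5628)/1.03=53.0074; Δ=(63.3041−36.5628)/(206.7039−130.7358)=0.3520; B=V−Δ·S=-9.1815
Node (0,0) S=151.0000: V=(p*·53.0074+(1−p*)·46.2532)/1.03=49.3285; Δ=(53.0074−46.2532)/(176.6700−111.7400)=0.1040; B=V−Δ·S=33.6210
Check: Δ(0,0)·S0 + B(0,0) = 49.3285 = V0.

(0,0): Delta=0.1040 Bond=33.6210
(1,0): Delta=-0.7081 Bond=125.3813
(1,1): Delta=0.3520 Bond=-9.1815
(2,0): Delta=-1.0000 Bond=153.2755
(2,1): Delta=-0.6190 Bond=117.4924
(2,2): Delta=0.6485 Bond=-70.7428
(3,0): Delta=-1.0000 Bond=157.8738
(3,1): Delta=-1.0000 Bond=157.8738
(3,2): Delta=-0.5027 Bond=103.2243
(3,3): Delta=1.0000 Bond=-157.8738
V0=49.3285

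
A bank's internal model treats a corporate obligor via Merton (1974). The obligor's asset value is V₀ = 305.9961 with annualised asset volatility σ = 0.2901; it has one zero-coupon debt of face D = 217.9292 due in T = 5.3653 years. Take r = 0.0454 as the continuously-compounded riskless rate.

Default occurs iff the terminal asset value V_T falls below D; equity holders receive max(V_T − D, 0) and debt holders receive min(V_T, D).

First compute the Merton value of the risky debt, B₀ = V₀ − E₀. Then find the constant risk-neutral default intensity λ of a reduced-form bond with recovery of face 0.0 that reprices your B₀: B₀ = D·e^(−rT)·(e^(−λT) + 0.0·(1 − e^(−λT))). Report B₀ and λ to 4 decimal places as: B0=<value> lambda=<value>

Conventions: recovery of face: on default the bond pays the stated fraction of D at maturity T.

B0=154.9975 lambda=0.0181

Apply the equity-as-call identities (strike 217.9292, horizon 5.3653 years):
d₁ = [ln(V₀/D) + (r + σ²/2)T] / (σ√T)
   = [ln(305.9961/217.9292) + (0.0454 + 0.5·0.2901²)·5.3653] / (0.2901·√5.3653)
   = [0.339402 + 0.469351] / 0.671962 = 1.203570
d₂ = d₁ − σ√T = 1.203570 − 0.671962 = 0.531608
N(d₁) = 0.885622,  N(d₂) = 0.702501,  e^(−rT) = 0.783813
E₀ = V₀·N(d₁) − D·e^(−rT)·N(d₂)
   = 305.9961·0.885622 − 217.9292·0.783813·0.702501 = 150.998616
B₀ = V₀ − E₀ = 305.9961 − 150.998616 = 154.997484
e^(−λT) = (B₀·e^(rT)/D − 0)/(1 − 0) = (154.9975·1.275814/217.9292 − 0)/1 = 0.90739572
λ = −ln(0.90739572)/5.3653 = 0.018112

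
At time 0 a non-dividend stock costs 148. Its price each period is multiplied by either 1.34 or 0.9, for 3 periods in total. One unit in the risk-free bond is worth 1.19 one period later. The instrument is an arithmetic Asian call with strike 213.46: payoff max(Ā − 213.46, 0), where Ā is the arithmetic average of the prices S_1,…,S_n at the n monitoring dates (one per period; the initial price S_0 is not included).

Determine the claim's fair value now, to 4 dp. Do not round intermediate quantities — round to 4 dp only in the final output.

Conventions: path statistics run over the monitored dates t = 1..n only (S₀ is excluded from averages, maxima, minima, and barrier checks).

price = 12.0237

Set p* = 0.6591 (from d < R < u); the path-dependent value is the discounted p*-expectation over all price paths.
Enumerate all 2^3 = 8 price paths (U = up ×1.34, D = down ×0.9); each path with k up-moves has probability p*^k·(1−p*)^(3−k).
DDD: Ā=120.3240, payoff=0.0000, prob=0.039620
UDD: Ā=179.1491, payoff=0.0000, prob=0.076599
DUD: Ā=157.4424, payoff=0.0000, prob=0.076599
UUD: Ā=234.4142, payoff=20.9542, prob=0.148091
DDU: Ā=137.9064, payoff=0.0000, prob=0.076599
UDU: Ā=205.3273, payoff=0.0000, prob=0.148091
DUU: Ā=183.6206, payoff=0.0000, prob=0.148091
UUU: Ā=273.3907, payoff=59.9307, prob=0.286310
Price = Σ prob·payoff / R^3 = 20.261884 / 1.685159 = 12.0237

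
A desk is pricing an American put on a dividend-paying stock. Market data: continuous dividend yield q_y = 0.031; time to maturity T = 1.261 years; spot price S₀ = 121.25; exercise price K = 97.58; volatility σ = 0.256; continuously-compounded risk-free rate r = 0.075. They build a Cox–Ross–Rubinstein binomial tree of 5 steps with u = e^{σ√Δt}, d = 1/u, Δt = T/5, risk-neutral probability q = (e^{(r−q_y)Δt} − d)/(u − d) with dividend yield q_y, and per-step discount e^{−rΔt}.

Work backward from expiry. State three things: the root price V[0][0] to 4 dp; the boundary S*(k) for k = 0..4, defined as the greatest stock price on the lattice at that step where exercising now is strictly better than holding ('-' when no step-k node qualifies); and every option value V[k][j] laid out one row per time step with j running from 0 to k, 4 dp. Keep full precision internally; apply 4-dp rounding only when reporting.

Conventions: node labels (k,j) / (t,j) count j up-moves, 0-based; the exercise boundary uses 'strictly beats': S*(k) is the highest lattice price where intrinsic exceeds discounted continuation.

price = 2.9346
boundary = - - - - 72.5015
tree:
2.9346
5.2805 0.8010
9.2625 1.6699 0.0000
15.6699 3.4814 0.0000 0.0000
25.0785 7.2582 0.0000 0.0000 0.0000
33.8252 15.1319 0.0000 0.0000 0.0000 0.0000

Δt=0.25220, u=1.13719, d=0.87936, q=0.51118, disc=e^(-rΔt)=0.98126
k=5 terminal: V=max(K-S,0) → 33.8252 15.1319 0.0000 0.0000 0.0000 0.0000
k=4: j=0 S=72.5015 intr=25.0785 cont=23.8148 V=25.0785[EX]; j=1 S=93.7593 intr=3.8207 cont=7.2582 V=7.2582[hold]; j=2 S=121.2500 intr=0.0000 cont=0.0000 V=0.0000[hold]; j=3 S=156.8012 intr=0.0000 cont=0.0000 V=0.0000[hold]; j=4 S=202.7761 intr=0.0000 cont=0.0000 V=0.0000[hold]  S*(4)=72.5015
k=3: j=0 S=82.4481 intr=15.1319 cont=15.6699 V=15.6699[hold]; j=1 S=106.6223 intr=0.0000 cont=3.4814 V=3.4814[hold]; j=2 S=137.8845 intr=0.0000 cont=0.0000 V=0.0000[hold]; j=3 S=178.3130 intr=0.0000 cont=0.0000 V=0.0000[hold]  S*(3)=-
k=2: j=0 S=93.7593 intr=3.8207 cont=9.2625 V=9.2625[hold]; j=1 S=121.2500 intr=0.0000 cont=1.6699 V=1.6699[hold]; j=2 S=156.8012 intr=0.0000 cont=0.0000 V=0.0000[hold]  S*(2)=-
k=1: j=0 S=106.6223 intr=0.0000 cont=5.2805 V=5.2805[hold]; j=1 S=137.8845 intr=0.0000 cont=0.8010 V=0.8010[hold]  S*(1)=-
k=0: j=0 S=121.2500 intr=0.0000 cont=2.9346 V=2.9346[hold]  S*(0)=-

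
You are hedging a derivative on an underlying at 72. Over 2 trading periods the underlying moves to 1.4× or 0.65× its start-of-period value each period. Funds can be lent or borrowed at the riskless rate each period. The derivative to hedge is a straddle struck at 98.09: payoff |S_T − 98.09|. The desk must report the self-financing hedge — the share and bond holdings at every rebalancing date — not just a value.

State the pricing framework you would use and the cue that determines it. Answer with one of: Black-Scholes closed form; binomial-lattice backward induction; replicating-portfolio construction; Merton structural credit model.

framework: replicating-portfolio construction

Key observation: the deliverable is the dynamic trading strategy on the 2-step tree (spot 72, moves 1.4 and 0.65), so the valuation must go through the node-by-node replicating-portfolio solve.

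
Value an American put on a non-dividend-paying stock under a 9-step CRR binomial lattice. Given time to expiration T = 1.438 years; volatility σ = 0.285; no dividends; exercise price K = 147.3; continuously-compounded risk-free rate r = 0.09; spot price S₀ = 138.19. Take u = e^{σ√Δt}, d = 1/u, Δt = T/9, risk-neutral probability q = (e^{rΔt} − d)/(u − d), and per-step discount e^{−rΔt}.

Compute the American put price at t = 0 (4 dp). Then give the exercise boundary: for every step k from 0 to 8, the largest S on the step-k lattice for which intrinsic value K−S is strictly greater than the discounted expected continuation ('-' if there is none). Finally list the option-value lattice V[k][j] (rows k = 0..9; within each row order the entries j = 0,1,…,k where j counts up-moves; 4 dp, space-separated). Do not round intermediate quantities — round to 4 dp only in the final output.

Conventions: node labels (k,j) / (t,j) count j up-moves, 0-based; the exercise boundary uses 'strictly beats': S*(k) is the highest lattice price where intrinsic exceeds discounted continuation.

params: Δt=0.15978 u=1.12066 d=0.89233 q=0.53498 e^(-rΔt)=0.98572
t_9 payoffs: 97.7322 85.0484 69.1191 49.1137 23.9891 0.0000 0.0000 0.0000 0.0000 0.0000
t_8: node(8,0) S=55.5489 payoff=91.7511 vs cont=89.6481 → 91.7511 [stop]  node(8,1) S=69.7631 payoff=77.5369 vs cont=75.4339 → 77.5369 [stop]  node(8,2) S=87.6145 payoff=59.6855 vs cont=57.5825 → 59.6855 [stop]  node(8,3) S=110.0338 payoff=37.2662 vs cont=35.1631 → 37.2662 [stop]  node(8,4) S=138.1900 payoff=9.1100 vs cont=10.9961 → 10.9961 [wait]  node(8,5) S=173.5509 payoff=0.0000 vs cont=0.0000 → 0.0000 [wait]  node(8,6) S=217.9603 payoff=0.0000 vs cont=0.0000 → 0.0000 [wait]  node(8,7) S=273.7333 payoff=0.0000 vs cont=0.0000 → 0.0000 [wait]  node(8,8) S=343.7780 payoff=0.0000 vs cont=0.0000 → 0.0000 [wait]  ⇒ S*(8)=110.0338
t_7: node(7,0) S=62.2516 payoff=85.0484 vs cont=82.9454 → 85.0484 [stop]  node(7,1) S=78.1809 payoff=69.1191 vs cont=67.0161 → 69.1191 [stop]  node(7,2) S=98.1863 payoff=49.1137 vs cont=47.0106 → 49.1137 [stop]  node(7,3) S=123.3109 payoff=23.9891 vs cont=22.8807 → 23.9891 [stop]  node(7,4) S=154.8645 payoff=0.0000 vs cont=5.0404 → 5.0404 [wait]  node(7,5) S=194.4922 payoff=0.0000 vs cont=0.0000 → 0.0000 [wait]  node(7,6) S=244.2601 payoff=0.0000 vs cont=0.0000 → 0.0000 [wait]  node(7,7) S=306.7629 payoff=0.0000 vs cont=0.0000 → 0.0000 [wait]  ⇒ S*(7)=123.3109
t_6: node(6,0) S=69.7631 payoff=77.5369 vs cont=75.4339 → 77.5369 [stop]  node(6,1) S=87.6145 payoff=59.6855 vs cont=57.5825 → 59.6855 [stop]  node(6,2) S=110.0338 payoff=37.2662 vs cont=35.1631 → 37.2662 [stop]  node(6,3) S=138.1900 payoff=9.1100 vs cont=13.6541 → 13.6541 [wait]  node(6,4) S=173.5509 payoff=0.0000 vs cont=2.3104 → 2.3104 [wait]  node(6,5) S=217.9603 payoff=0.0000 vs cont=0.0000 → 0.0000 [wait]  node(6,6) S=273.7333 payoff=0.0000 vs cont=0.0000 → 0.0000 [wait]  ⇒ S*(6)=110.0338
t_5: node(5,0) S=78.1809 payoff=69.1191 vs cont=67.0161 → 69.1191 [stop]  node(5,1) S=98.1863 payoff=49.1137 vs cont=47.0106 → 49.1137 [stop]  node(5,2) S=123.3109 payoff=23.9891 vs cont=24.2824 → 24.2824 [wait]  node(5,3) S=154.8645 payoff=0.0000 vs cont=7.4771 → 7.4771 [wait]  node(5,4) S=194.4922 payoff=0.0000 vs cont=1.0590 → 1.0590 [wait]  node(5,5) S=244.2601 payoff=0.0000 vs cont=0.0000 → 0.0000 [wait]  ⇒ S*(5)=98.1863
t_4: node(4,0) S=87.6145 payoff=59.6855 vs cont=57.5825 → 59.6855 [stop]  node(4,1) S=110.0338 payoff=37.2662 vs cont=35.3178 → 37.2662 [stop]  node(4,2) S=138.1900 payoff=9.1100 vs cont=15.0735 → 15.0735 [wait]  node(4,3) S=173.5509 payoff=0.0000 vs cont=3.9858 → 3.9858 [wait]  node(4,4) S=217.9603 payoff=0.0000 vs cont=0.4854 → 0.4854 [wait]  ⇒ S*(4)=110.0338
t_3: node(3,0) S=98.1863 payoff=49.1137 vs cont=47.0106 → 49.1137 [stop]  node(3,1) S=123.3109 payoff=23.9891 vs cont=25.0309 → 25.0309 [wait]  node(3,2) S=154.8645 payoff=0.0000 vs cont=9.0113 → 9.0113 [wait]  node(3,3) S=194.4922 payoff=0.0000 vs cont=2.0830 → 2.0830 [wait]  ⇒ S*(3)=98.1863
t_2: node(2,0) S=110.0338 payoff=37.2662 vs cont=35.7125 → 37.2662 [stop]  node(2,1) S=138.1900 payoff=9.1100 vs cont=16.2257 → 16.2257 [wait]  node(2,2) S=173.5509 payoff=0.0000 vs cont=5.2290 → 5.2290 [wait]  ⇒ S*(2)=110.0338
t_1: node(1,0) S=123.3109 payoff=23.9891 vs cont=25.6385 → 25.6385 [wait]  node(1,1) S=154.8645 payoff=0.0000 vs cont=10.1950 → 10.1950 [wait]  ⇒ S*(1)=-
t_0: node(0,0) S=138.1900 payoff=9.1100 vs cont=17.1284 → 17.1284 [wait]  ⇒ S*(0)=-

price = 17.1284
boundary = - - 110.0338 98.1863 110.0338 98.1863 110.0338 123.3109 110.0338
tree:
17.1284
25.6385 10.1950
37.2662 16.2257 5.2290
49.1137 25.0309 9.0113 2.0830
59.6855 37.2662 15.0735 3.9858 0.4854
69.1191 49.1137 24.2824 7.4771 1.0590 0.0000
77.5369 59.6855 37.2662 13.6541 2.3104 0.0000 0.0000
85.0484 69.1191 49.1137 23.9891 5.0404 0.0000 0.0000 0.0000
91.7511 77.5369 59.6855 37.2662 10.9961 0.0000 0.0000 0.0000 0.0000
97.7322 85.0484 69.1191 49.1137 23.9891 0.0000 0.0000 0.0000 0.0000 0.0000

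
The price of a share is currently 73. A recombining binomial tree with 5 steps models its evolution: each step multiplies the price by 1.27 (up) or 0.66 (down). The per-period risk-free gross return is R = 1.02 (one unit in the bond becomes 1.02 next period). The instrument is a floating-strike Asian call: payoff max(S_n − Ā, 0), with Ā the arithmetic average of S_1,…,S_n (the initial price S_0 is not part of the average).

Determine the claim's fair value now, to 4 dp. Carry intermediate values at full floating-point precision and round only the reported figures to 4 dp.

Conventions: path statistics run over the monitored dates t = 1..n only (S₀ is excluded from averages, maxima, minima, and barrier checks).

With p* = (R−d)/(u−d) = 0.5902, sum probability × payoff across the paths and divide by R^5.
Enumerate all 2^5 = 32 price paths (U = up ×1.27, D = down ×0.66); each path with k up-moves has probability p*^k·(1−p*)^(5−k).
DDDDD: Ā=24.7919, payoff=0.0000, prob=0.011562
UDDDD: Ā=47.7057, payoff=0.0000, prob=0.016650
DUDDD: Ā=38.7997, payoff=0.0000, prob=0.016650
UUDDD: Ā=74.6600, payoff=0.0000, prob=0.023976
DDUDD: Ā=32.9217, payoff=0.0000, prob=0.016650
UDUDD: Ā=63.3493, payoff=0.0000, prob=0.023976
DUUDD: Ā=54.4433, payoff=0.0000, prob=0.023976
UUUDD: Ā=104.7622, payoff=0.0000, prob=0.034525
DDDUD: Ā=29.0422, payoff=0.0000, prob=0.016650
UDDUD: Ā=55.8843, payoff=0.0000, prob=0.023976
DUDUD: Ā=46.9783, payoff=0.0000, prob=0.023976
UUDUD: Ā=90.3977, payoff=0.0000, prob=0.034525
DDUUD: Ā=41.1004, payoff=0.0000, prob=0.023976
UDUUD: Ā=79.0871, payoff=0.0000, prob=0.034525
DUUUD: Ā=70.1811, payoff=0.0000, prob=0.034525
UUUUD: Ā=135.0454, payoff=0.0000, prob=0.049717
DDDDU: Ā=26.4818, payoff=0.0000, prob=0.016650
UDDDU: Ā=50.9574, payoff=0.0000, prob=0.023976
DUDDU: Ā=42.0514, payoff=0.0000, prob=0.023976
UUDDU: Ā=80.9171, payoff=0.0000, prob=0.034525
DDUDU: Ā=36.1735, payoff=0.0000, prob=0.023976
UDUDU: Ā=69.6065, payoff=0.0000, prob=0.034525
DUUDU: Ā=60.7005, payoff=4.4356, prob=0.034525
UUUDU: Ā=116.8025, payoff=8.5352, prob=0.049717
DDDUU: Ā=32.2940, payoff=1.5563, prob=0.023976
UDDUU: Ā=62.1415, payoff=2.9946, prob=0.034525
DUDUU: Ā=53.2355, payoff=11.9006, prob=0.034525
UUDUU: Ā=102.4380, payoff=22.8997, prob=0.049717
DDUUU: Ā=47.3575, payoff=17.7786, prob=0.034525
UDUUU: Ā=91.1274, payoff=34.2103, prob=0.049717
DUUUU: Ā=82.2214, payoff=43.1163, prob=0.049717
UUUUU: Ā=158.2139, payoff=82.9662, prob=0.071592
Price = Σ prob·payoff / R^5 = 12.665477 / 1.104081 = 11.4715

price = 11.4715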